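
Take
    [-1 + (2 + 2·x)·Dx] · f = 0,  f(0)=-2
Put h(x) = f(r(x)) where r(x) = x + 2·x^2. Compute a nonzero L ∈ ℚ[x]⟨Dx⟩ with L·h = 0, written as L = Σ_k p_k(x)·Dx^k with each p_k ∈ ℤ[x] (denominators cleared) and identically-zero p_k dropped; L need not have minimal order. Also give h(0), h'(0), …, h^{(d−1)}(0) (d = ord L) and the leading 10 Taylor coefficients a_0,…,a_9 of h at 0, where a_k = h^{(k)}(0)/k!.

f: a_k = -2, -1, 1/4, -1/8, 5/64, -7/128, 21/512, -33/1024, 429/16384, -715/32768, …
L₀ from L_f via x↦r, Dx↦r'^{-1}Dx.
L = (-1 - 4·x) + (2 + 2·x + 4·x^2)·Dx  (order 1).
h: a_k = -2, -1, -7/4, 7/8, 21/64, -119/128, 189/512, 791/1024, -17843/16384, -4011/32768, …
ICs: h(0) = -2.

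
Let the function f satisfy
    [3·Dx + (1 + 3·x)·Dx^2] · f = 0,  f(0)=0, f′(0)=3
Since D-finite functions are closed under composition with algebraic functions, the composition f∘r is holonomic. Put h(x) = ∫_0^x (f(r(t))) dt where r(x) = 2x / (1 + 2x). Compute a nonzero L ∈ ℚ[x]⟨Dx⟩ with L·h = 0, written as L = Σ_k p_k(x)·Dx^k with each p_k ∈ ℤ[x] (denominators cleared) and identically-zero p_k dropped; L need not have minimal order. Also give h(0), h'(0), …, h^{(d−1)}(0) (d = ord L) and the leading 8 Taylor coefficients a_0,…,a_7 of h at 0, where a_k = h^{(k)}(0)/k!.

f: a_k = 0, 3, -9/2, 9, -81/4, 243/5, -243/2, 2187/7, …
L₀ from L_f via x↦r, Dx↦r'^{-1}Dx.
∫: right-multiply L₀ by Dx.
L = (10 + 32·x)·Dx^2 + (1 + 10·x + 16·x^2)·Dx^3  (order 3).
h: a_k = 0, 0, 3, -10, 42, -204, 5456/5, -6240, …
ICs: h(0) = 0, h′(0) = 0, h′′(0) = 6.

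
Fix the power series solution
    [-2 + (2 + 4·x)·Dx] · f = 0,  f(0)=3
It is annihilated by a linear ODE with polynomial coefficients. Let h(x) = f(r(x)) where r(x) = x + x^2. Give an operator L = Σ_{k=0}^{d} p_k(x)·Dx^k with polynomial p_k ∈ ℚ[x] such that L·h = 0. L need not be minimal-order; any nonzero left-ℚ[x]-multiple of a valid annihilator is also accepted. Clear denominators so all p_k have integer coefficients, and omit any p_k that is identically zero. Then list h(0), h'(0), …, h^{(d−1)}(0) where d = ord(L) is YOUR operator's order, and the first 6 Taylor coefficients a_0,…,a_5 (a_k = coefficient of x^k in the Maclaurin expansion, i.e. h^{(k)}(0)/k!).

L = (-1 - 2·x) + (1 + 2·x + 2·x^2)·Dx  (order 1).
h: a_k = 3, 3, 3/2, -3/2, 9/8, -3/8, …
ICs: h(0) = 3.

f: a_k = 3, 3, -3/2, 3/2, -15/8, 21/8, …
L₀ from L_f via x↦r, Dx↦r'^{-1}Dx.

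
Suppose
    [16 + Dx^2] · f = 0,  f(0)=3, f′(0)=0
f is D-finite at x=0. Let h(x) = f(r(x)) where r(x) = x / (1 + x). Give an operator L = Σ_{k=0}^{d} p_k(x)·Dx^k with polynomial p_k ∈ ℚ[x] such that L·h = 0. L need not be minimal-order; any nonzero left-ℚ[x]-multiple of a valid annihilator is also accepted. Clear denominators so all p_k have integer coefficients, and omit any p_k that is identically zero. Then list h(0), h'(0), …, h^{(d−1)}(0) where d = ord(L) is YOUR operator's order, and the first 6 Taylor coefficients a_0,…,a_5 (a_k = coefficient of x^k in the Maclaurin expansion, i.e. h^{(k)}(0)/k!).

f: a_k = 3, 0, -24, 0, 32, 0, …
f∘r: x↦r, Dx↦Dx/r' in L_f ⇒ L₀.
L = 16 + (2 + 6·x + 6·x^2 + 2·x^3)·Dx + (1 + 4·x + 6·x^2 + 4·x^3 + x^4)·Dx^2  (order 2).
h: a_k = 3, 0, -24, 48, -40, -32, …
ICs: h(0) = 3, h′(0) = 0.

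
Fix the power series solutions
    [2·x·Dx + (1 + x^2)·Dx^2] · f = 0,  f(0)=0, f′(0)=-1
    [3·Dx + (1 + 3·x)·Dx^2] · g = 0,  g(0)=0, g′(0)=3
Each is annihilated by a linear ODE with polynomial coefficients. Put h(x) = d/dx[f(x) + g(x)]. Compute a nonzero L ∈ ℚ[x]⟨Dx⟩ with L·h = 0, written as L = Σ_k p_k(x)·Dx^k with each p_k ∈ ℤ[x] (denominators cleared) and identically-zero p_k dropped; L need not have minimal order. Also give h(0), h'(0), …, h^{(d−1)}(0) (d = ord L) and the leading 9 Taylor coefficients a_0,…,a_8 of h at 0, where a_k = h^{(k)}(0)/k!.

f: a_k = 0, -1, 0, 1/3, 0, -1/5, 0, 1/7, 0, …
g: a_k = 0, 3, -9/2, 9, -81/4, 243/5, -243/2, 2187/7, -6561/8, …
Sum ⇒ L₀ = lclm(L_f,L_g) in ℚ(x)⟨Dx⟩.
h=h₀': d/dx-closure on L₀ ⇒ L.
L = (-6 - 54·x + 18·x^2 + 18·x^3) + (-20 - 12·x - 48·x^2 + 36·x^3 + 36·x^4)·Dx + (-3 - 7·x + 6·x^2 + 2·x^3 + 9·x^4 + 9·x^5)·Dx^2  (order 2).
h: a_k = 2, -9, 28, -81, 242, -729, 2188, -6561, 19682, …
ICs: h(0) = 2, h′(0) = -9.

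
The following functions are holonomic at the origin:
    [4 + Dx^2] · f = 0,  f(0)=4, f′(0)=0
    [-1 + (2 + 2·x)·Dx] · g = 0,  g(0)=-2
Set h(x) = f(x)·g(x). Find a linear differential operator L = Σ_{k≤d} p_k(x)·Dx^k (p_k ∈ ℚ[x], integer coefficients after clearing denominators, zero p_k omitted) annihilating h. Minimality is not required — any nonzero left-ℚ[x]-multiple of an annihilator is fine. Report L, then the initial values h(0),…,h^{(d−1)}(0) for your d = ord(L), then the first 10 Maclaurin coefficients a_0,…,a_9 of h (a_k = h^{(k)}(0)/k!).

L = (19 + 32·x + 16·x^2) + (-4 - 4·x)·Dx + (4 + 8·x + 4·x^2)·Dx^2  (order 2).
h: a_k = -8, -4, 17, 15/2, -337/48, -181/96, 5281/5760, 3811/11520, -199649/1290240, 12543/286720, …
ICs: h(0) = -8, h′(0) = -4.

f: a_k = 4, 0, -8, 0, 8/3, 0, -16/45, 0, 8/315, 0, …
g: a_k = -2, -1, 1/4, -1/8, 5/64, -7/128, 21/512, -33/1024, 429/16384, -715/32768, …
f·g: L₀ = L_f ⊗_s L_g, ord ≤ 2·1.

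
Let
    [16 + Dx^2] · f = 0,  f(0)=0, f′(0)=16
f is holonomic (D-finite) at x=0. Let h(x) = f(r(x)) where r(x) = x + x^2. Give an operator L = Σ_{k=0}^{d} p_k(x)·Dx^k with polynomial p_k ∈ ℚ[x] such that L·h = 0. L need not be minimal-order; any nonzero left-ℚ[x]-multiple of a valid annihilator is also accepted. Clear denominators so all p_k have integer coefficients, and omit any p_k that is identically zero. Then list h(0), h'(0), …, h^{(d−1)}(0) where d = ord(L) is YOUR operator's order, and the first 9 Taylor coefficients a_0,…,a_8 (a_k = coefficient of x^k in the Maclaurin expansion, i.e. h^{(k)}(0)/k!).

L = (16 + 96·x + 192·x^2 + 128·x^3) - 2·Dx + (1 + 2·x)·Dx^2  (order 2).
h: a_k = 0, 16, 16, -128/3, -128, -1408/15, 128, 103424/315, 11264/45, …
ICs: h(0) = 0, h′(0) = 16.

f: a_k = 0, 16, 0, -128/3, 0, 512/15, 0, -4096/315, 0, …
f∘r: x↦r, Dx↦Dx/r' in L_f ⇒ L₀.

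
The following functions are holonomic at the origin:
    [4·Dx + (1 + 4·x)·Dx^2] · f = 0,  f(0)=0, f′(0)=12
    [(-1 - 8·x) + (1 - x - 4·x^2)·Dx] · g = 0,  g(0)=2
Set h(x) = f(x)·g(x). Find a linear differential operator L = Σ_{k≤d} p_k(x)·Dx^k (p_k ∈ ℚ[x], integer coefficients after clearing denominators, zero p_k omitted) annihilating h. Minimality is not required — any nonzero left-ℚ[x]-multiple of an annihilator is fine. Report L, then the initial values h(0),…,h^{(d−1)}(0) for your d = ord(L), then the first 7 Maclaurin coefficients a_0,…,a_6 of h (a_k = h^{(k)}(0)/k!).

f: a_k = 0, 12, -24, 64, -192, 3072/5, -2048, …
g: a_k = 2, 2, 10, 18, 58, 130, 362, …
Product ⇒ symmetric product L₀, ord ≤ 2.
L = (12 + 64·x) + (-2 + 28·x + 80·x^2)·Dx + (-1 - 3·x + 8·x^2 + 16·x^3)·Dx^2  (order 2).
h: a_k = 0, 24, -24, 200, -280, 8744/5, -17336/5, …
ICs: h(0) = 0, h′(0) = 24.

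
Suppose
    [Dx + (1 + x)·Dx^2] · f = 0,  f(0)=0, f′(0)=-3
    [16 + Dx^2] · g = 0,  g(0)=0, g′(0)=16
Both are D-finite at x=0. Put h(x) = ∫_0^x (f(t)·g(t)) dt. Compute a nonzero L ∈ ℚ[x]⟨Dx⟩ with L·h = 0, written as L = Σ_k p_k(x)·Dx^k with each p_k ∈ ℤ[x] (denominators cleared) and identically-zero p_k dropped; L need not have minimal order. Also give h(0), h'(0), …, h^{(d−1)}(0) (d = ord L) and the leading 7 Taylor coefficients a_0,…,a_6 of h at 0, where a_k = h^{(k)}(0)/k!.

L = (15072 + 62976·x + 97024·x^2 + 65536·x^3 + 16384·x^4)·Dx + (1984 + 6080·x + 6144·x^2 + 2048·x^3)·Dx^2 + (1950 + 8000·x + 12192·x^2 + 8192·x^3 + 2048·x^4)·Dx^3 + (124 + 380·x + 384·x^2 + 128·x^3)·Dx^4 + (63 + 254·x + 383·x^2 + 256·x^3 + 64·x^4)·Dx^5  (order 5).
h: a_k = 0, 0, 0, -16, 6, 112/5, -26/3, …
ICs: h(0) = 0, h′(0) = 0, h′′(0) = 0, h′′′(0) = -96, h′′′′(0) = 144.

f: a_k = 0, -3, 3/2, -1, 3/4, -3/5, 1/2, …
g: a_k = 0, 16, 0, -128/3, 0, 512/15, 0, …
Sym-product of L_f,L_g gives L₀ (≤ ord 4).
h=∫h₀ ⇒ L = L₀·Dx.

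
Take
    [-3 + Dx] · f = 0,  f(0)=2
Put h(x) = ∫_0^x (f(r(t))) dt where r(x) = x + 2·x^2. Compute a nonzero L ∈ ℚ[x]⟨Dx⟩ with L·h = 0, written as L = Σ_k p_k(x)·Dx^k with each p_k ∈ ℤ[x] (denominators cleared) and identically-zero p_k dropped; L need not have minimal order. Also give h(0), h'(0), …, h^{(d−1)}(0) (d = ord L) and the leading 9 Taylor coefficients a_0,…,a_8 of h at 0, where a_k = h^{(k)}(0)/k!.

L = (-3 - 12·x)·Dx + Dx^2  (order 2).
h: a_k = 0, 2, 3, 7, 45/4, 387/20, 1107/40, 11061/280, 112887/2240, …
ICs: h(0) = 0, h′(0) = 2.

f: a_k = 2, 6, 9, 9, 27/4, 81/20, 81/40, 243/280, 729/2240, …
f∘r: x↦r, Dx↦Dx/r' in L_f ⇒ L₀.
Integrate: L := L₀·Dx.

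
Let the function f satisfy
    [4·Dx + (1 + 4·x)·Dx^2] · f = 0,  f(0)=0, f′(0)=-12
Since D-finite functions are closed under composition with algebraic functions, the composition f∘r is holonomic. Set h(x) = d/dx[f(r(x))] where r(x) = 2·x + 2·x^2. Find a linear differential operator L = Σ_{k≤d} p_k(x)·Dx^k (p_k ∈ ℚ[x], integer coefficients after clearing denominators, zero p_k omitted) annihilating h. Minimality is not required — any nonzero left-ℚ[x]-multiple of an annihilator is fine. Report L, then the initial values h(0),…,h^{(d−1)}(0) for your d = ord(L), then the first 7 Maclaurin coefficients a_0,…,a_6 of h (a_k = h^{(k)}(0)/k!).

f: a_k = 0, -12, 24, -64, 192, -3072/5, 2048, …
f∘r: x↦r, Dx↦Dx/r' in L_f ⇒ L₀.
h=h₀': d/dx-closure on L₀ ⇒ L.
L = (6 + 16·x + 16·x^2) + (1 + 10·x + 24·x^2 + 16·x^3)·Dx  (order 1).
h: a_k = -24, 144, -960, 6528, -44544, 304128, -2076672, …
ICs: h(0) = -24.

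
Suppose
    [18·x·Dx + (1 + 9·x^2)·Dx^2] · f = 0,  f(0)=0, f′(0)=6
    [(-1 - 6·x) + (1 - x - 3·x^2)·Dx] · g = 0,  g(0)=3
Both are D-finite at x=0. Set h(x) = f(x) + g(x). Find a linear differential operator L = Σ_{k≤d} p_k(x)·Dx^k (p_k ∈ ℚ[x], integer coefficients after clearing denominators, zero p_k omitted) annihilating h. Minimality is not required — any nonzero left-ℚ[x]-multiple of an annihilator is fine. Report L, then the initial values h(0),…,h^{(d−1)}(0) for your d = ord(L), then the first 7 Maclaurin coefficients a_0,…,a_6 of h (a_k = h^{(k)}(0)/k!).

L = (72 - 288·x - 4428·x^2 - 9720·x^3 - 33534·x^4 - 13122·x^6)·Dx + (-30 - 180·x - 144·x^2 - 1728·x^3 - 9153·x^4 - 23814·x^5 - 2187·x^6 - 13122·x^7)·Dx^2 + (4 + 14·x + 114·x^2 - 36·x^3 + 459·x^4 - 1539·x^5 - 2430·x^6 - 729·x^7 - 2187·x^8)·Dx^3  (order 3).
h: a_k = 3, 9, 12, 3, 57, 1086/5, 291, …
ICs: h(0) = 3, h′(0) = 9, h′′(0) = 24.

f: a_k = 0, 6, 0, -18, 0, 486/5, 0, …
g: a_k = 3, 3, 12, 21, 57, 120, 291, …
Sum ⇒ L₀ = lclm(L_f,L_g) in ℚ(x)⟨Dx⟩.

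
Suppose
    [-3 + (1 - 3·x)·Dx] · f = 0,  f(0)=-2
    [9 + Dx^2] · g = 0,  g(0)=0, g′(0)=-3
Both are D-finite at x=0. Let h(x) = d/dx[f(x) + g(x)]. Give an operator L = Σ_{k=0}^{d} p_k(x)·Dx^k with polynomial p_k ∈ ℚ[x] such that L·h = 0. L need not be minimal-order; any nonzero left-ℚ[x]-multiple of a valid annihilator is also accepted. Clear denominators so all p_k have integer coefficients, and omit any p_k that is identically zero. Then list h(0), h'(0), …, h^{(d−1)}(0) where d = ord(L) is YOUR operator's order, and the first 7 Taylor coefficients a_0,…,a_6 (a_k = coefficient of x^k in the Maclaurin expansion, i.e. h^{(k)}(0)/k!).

f: a_k = -2, -6, -18, -54, -162, -486, -1458, …
g: a_k = 0, -3, 0, 9/2, 0, -81/40, 0, …
Sum ⇒ L₀ = lclm(L_f,L_g) in ℚ(x)⟨Dx⟩.
Differentiate: ansatz ord ≤ ord L₀ ⇒ L.
L = (702 - 324·x + 486·x^2) + (-63 + 243·x - 243·x^2 + 243·x^3)·Dx + (78 - 36·x + 54·x^2)·Dx^2 + (-7 + 27·x - 27·x^2 + 27·x^3)·Dx^3  (order 3).
h: a_k = -9, -36, -297/2, -648, -19521/8, -8748, -2449197/80, …
ICs: h(0) = -9, h′(0) = -36, h′′(0) = -297.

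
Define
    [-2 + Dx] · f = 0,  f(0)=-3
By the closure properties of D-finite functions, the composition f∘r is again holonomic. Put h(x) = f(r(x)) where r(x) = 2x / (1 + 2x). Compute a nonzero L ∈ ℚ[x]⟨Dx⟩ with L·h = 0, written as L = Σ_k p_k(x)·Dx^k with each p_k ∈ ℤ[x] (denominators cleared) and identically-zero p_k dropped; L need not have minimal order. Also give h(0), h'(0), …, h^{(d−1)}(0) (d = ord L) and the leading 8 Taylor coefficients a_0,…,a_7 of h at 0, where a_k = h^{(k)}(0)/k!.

f: a_k = -3, -6, -6, -4, -2, -4/5, -4/15, -8/105, …
Substitute x→r, Dx→(1/r')Dx; clear ⇒ L₀.
L = -4 + (1 + 4·x + 4·x^2)·Dx  (order 1).
h: a_k = -3, -12, 0, 16, -32, 192/5, -256/15, -1280/21, …
ICs: h(0) = -3.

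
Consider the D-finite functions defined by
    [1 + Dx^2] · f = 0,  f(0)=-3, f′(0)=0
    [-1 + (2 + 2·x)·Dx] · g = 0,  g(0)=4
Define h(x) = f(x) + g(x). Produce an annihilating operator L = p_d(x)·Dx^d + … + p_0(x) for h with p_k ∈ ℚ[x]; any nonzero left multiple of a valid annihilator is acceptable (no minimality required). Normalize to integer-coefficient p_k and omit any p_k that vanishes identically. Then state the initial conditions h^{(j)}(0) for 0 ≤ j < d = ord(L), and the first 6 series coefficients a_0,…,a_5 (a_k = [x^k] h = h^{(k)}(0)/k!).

f: a_k = -3, 0, 3/2, 0, -1/8, 0, …
g: a_k = 4, 2, -1/2, 1/4, -5/32, 7/64, …
f+g: L₀ = lclm(L_f,L_g), ord ≤ 2+1.
L = (-7 - 8·x - 4·x^2) + (6 + 22·x + 24·x^2 + 8·x^3)·Dx + (-7 - 8·x - 4·x^2)·Dx^2 + (6 + 22·x + 24·x^2 + 8·x^3)·Dx^3  (order 3).
h: a_k = 1, 2, 1, 1/4, -9/32, 7/64, …
ICs: h(0) = 1, h′(0) = 2, h′′(0) = 2.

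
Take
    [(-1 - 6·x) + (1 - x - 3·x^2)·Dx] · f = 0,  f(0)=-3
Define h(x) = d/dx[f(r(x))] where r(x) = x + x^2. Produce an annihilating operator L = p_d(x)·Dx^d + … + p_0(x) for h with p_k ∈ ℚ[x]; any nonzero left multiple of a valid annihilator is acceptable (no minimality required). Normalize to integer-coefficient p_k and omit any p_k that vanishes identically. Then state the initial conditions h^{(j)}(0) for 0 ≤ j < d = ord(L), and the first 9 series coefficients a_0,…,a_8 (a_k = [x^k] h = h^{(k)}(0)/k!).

L = (10 + 60·x + 168·x^2 + 396·x^3 + 648·x^4 + 540·x^5 + 180·x^6) + (-1 - 7·x - 6·x^2 + 44·x^3 + 135·x^4 + 180·x^5 + 126·x^6 + 36·x^7)·Dx  (order 1).
h: a_k = -3, -30, -135, -528, -2055, -7524, -26775, -93624, -321840, …
ICs: h(0) = -3.

f: a_k = -3, -3, -12, -21, -57, -120, -291, -651, -1524, …
L₀ from L_f via x↦r, Dx↦r'^{-1}Dx.
h₀' ⇒ L via d/dx closure of L₀.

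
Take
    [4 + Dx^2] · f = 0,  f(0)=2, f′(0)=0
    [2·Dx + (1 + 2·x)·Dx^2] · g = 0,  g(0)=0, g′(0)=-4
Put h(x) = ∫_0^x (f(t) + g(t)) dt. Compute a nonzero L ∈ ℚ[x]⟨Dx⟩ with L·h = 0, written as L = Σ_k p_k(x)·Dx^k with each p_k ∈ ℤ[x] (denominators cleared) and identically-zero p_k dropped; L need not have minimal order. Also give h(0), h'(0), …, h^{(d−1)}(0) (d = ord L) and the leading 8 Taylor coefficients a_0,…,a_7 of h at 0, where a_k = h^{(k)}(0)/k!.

f: a_k = 2, 0, -4, 0, 4/3, 0, -8/45, 0, …
g: a_k = 0, -4, 4, -16/3, 8, -64/5, 64/3, -256/7, …
h₀=f+g: left-lcm gives L₀, ord ≤ 4.
Integrate: L := L₀·Dx.
L = (56 + 32·x + 32·x^2)·Dx^2 + (12 + 40·x + 48·x^2 + 32·x^3)·Dx^3 + (14 + 8·x + 8·x^2)·Dx^4 + (3 + 10·x + 12·x^2 + 8·x^3)·Dx^5  (order 5).
h: a_k = 0, 2, -2, 0, -4/3, 28/15, -32/15, 136/45, …
ICs: h(0) = 0, h′(0) = 2, h′′(0) = -4, h′′′(0) = 0, h′′′′(0) = -32.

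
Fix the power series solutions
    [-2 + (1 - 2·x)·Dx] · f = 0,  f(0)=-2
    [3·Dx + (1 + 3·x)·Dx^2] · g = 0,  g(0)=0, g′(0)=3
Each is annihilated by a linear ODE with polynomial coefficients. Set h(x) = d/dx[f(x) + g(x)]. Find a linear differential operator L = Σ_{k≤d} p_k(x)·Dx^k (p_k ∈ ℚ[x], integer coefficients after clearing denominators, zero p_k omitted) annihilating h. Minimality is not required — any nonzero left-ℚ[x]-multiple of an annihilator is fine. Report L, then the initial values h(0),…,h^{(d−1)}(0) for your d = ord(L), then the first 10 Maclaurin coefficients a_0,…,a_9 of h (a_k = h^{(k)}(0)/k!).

f: a_k = -2, -4, -8, -16, -32, -64, -128, -256, -512, -1024, …
g: a_k = 0, 3, -9/2, 9, -81/4, 243/5, -243/2, 2187/7, -6561/8, 2187, …
h₀=f+g: left-lcm gives L₀, ord ≤ 3.
Differentiate: ansatz ord ≤ ord L₀ ⇒ L.
L = (144 + 72·x) + (6 + 216·x + 144·x^2)·Dx + (-7 - 13·x + 36·x^2 + 36·x^3)·Dx^2  (order 2).
h: a_k = -1, -25, -21, -209, -77, -1497, 395, -10657, 10467, -79529, …
ICs: h(0) = -1, h′(0) = -25.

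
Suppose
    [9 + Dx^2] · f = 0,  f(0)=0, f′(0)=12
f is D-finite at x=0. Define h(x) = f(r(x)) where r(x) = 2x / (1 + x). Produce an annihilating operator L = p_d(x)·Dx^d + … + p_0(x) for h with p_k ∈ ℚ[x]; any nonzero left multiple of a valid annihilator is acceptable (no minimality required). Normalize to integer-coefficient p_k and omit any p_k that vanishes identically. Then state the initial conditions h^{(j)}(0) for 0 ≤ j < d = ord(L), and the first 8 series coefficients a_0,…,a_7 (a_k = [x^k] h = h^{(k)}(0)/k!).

f: a_k = 0, 12, 0, -18, 0, 81/10, 0, -243/140, …
h₀=f(r): pull back L_f along r ⇒ L₀.
L = 36 + (2 + 6·x + 6·x^2 + 2·x^3)·Dx + (1 + 4·x + 6·x^2 + 4·x^3 + x^4)·Dx^2  (order 2).
h: a_k = 0, 24, -24, -120, 408, -2904/5, 120, 53544/35, …
ICs: h(0) = 0, h′(0) = 24.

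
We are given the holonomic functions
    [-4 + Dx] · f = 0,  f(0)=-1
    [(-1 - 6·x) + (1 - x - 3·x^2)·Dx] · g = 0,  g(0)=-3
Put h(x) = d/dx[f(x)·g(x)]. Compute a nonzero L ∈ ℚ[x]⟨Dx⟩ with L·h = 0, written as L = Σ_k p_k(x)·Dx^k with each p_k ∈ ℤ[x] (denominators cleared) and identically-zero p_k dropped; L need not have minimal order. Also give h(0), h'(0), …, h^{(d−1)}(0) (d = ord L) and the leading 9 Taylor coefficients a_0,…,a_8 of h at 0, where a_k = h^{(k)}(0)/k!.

f: a_k = -1, -4, -8, -32/3, -32/3, -128/15, -256/45, -1024/315, -512/315, …
g: a_k = -3, -3, -12, -21, -57, -120, -291, -651, -1524, …
Sym-product of L_f,L_g gives L₀ (≤ ord 1).
h=h₀': d/dx-closure on L₀ ⇒ L.
L = (32 + 26·x - 98·x^2 - 48·x^3 + 144·x^4) + (-5 + 3·x + 29·x^2 - 6·x^3 - 36·x^4)·Dx  (order 1).
h: a_k = 15, 96, 375, 1204, 3508, 9730, 392303/15, 1445824/21, 18726989/105, …
ICs: h(0) = 15.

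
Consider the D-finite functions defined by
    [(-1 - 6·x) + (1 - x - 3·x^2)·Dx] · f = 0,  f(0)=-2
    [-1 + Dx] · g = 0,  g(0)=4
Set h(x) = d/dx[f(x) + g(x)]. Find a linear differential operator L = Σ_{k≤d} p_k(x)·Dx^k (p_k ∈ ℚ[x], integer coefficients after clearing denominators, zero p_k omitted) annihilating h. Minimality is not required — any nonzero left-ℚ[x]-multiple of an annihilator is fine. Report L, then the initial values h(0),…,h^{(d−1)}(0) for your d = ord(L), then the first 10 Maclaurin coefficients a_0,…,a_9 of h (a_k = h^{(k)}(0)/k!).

L = (34 + 278·x + 312·x^2 + 756·x^3 + 162·x^4) + (-41 - 284·x - 341·x^2 - 672·x^3 + 45·x^4 + 54·x^5)·Dx + (7 + 6·x + 29·x^2 - 84·x^3 - 207·x^4 - 54·x^5)·Dx^2  (order 2).
h: a_k = 2, -12, -40, -454/3, -2399/6, -34919/30, -546839/180, -10241279/1260, -210288959/10080, -4868035199/90720, …
ICs: h(0) = 2, h′(0) = -12.

f: a_k = -2, -2, -8, -14, -38, -80, -194, -434, -1016, -2318, …
g: a_k = 4, 4, 2, 2/3, 1/6, 1/30, 1/180, 1/1260, 1/10080, 1/90720, …
f+g: L₀ = lclm(L_f,L_g), ord ≤ 1+1.
h=h₀': d/dx-closure on L₀ ⇒ L.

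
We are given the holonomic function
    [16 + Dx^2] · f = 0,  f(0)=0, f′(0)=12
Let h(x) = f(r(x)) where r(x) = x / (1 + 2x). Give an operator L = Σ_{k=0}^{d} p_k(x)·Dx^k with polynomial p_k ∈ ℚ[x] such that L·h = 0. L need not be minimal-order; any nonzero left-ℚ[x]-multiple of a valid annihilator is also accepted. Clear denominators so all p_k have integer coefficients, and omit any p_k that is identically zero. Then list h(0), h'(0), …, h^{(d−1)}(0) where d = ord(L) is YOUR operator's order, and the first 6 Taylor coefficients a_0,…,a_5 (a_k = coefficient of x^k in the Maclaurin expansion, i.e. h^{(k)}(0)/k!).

L = 16 + (4 + 24·x + 48·x^2 + 32·x^3)·Dx + (1 + 8·x + 24·x^2 + 32·x^3 + 16·x^4)·Dx^2  (order 2).
h: a_k = 0, 12, -24, 16, 96, -2752/5, …
ICs: h(0) = 0, h′(0) = 12.

f: a_k = 0, 12, 0, -32, 0, 128/5, …
Change of var in L_f (x↦r) gives L₀.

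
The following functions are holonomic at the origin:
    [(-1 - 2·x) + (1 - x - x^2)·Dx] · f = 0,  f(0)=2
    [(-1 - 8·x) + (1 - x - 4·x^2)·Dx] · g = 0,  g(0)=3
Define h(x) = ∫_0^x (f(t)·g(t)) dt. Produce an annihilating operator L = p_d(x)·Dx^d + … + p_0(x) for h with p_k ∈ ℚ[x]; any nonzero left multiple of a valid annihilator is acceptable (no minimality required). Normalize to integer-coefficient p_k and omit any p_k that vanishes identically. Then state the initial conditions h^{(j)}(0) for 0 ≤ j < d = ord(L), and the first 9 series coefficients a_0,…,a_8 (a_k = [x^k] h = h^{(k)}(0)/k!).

f: a_k = 2, 2, 4, 6, 10, 16, 26, 42, 68, …
g: a_k = 3, 3, 15, 27, 87, 195, 543, 1323, 3495, …
Sym-product of L_f,L_g gives L₀ (≤ ord 1).
Integrate: L := L₀·Dx.
L = (-2 - 8·x + 15·x^2 + 16·x^3)·Dx + (1 - 2·x - 4·x^2 + 5·x^3 + 4·x^4)·Dx^2  (order 2).
h: a_k = 0, 6, 6, 16, 57/2, 336/5, 140, 2262/7, 1437/2, …
ICs: h(0) = 0, h′(0) = 6.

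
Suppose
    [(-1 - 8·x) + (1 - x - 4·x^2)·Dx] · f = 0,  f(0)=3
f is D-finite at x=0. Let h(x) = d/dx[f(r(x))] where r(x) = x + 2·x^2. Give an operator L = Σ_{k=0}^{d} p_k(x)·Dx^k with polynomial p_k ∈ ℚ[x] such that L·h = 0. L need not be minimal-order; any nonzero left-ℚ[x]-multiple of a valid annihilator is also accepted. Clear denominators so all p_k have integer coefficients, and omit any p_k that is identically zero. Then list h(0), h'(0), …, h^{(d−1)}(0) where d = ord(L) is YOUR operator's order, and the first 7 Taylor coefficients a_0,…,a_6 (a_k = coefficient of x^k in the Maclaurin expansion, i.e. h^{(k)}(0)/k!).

f: a_k = 3, 3, 15, 27, 87, 195, 543, …
L₀ from L_f via x↦r, Dx↦r'^{-1}Dx.
h=h₀': d/dx-closure on L₀ ⇒ L.
L = (14 + 20·x + 120·x^2 + 320·x^3 + 320·x^4) + (-1 - 3·x + 10·x^2 + 40·x^3 + 80·x^4 + 64·x^5)·Dx  (order 1).
h: a_k = 3, 42, 261, 1236, 6075, 28782, 128961, …
ICs: h(0) = 3.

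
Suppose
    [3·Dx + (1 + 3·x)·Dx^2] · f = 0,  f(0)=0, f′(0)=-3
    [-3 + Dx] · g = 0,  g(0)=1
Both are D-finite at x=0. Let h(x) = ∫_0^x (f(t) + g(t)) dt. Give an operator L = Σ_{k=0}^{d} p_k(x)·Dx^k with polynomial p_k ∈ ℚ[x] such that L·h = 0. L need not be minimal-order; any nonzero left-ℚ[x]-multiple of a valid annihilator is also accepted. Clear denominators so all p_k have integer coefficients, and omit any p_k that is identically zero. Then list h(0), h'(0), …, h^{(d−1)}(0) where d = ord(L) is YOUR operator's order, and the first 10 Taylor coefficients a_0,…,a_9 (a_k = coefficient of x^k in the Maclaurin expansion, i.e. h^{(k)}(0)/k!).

L = (-27 - 27·x)·Dx^2 + (3 - 18·x - 27·x^2)·Dx^3 + (2 + 9·x + 9·x^2)·Dx^4  (order 4).
h: a_k = 0, 1, 0, 3, -9/8, 189/40, -621/80, 9801/560, -174717/4480, 408321/4480, …
ICs: h(0) = 0, h′(0) = 1, h′′(0) = 0, h′′′(0) = 18.

f: a_k = 0, -3, 9/2, -9, 81/4, -243/5, 243/2, -2187/7, 6561/8, -2187, …
g: a_k = 1, 3, 9/2, 9/2, 27/8, 81/40, 81/80, 243/560, 729/4480, 243/4480, …
h₀=f+g: left-lcm gives L₀, ord ≤ 3.
Integrate: L := L₀·Dx.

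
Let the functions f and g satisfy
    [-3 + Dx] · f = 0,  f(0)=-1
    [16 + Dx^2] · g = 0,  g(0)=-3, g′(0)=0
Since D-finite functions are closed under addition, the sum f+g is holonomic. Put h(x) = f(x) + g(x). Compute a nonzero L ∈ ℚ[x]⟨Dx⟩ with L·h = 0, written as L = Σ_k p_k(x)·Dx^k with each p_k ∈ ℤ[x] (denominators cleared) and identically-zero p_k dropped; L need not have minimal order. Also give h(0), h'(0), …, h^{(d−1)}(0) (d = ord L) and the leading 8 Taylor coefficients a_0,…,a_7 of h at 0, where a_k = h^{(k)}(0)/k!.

f: a_k = -1, -3, -9/2, -9/2, -27/8, -81/40, -81/80, -243/560, …
g: a_k = -3, 0, 24, 0, -32, 0, 256/15, 0, …
L₀ := lclm(L_f,L_g); ord L₀ ≤ 1+2.
L = -48 + 16·Dx - 3·Dx^2 + Dx^3  (order 3).
h: a_k = -4, -3, 39/2, -9/2, -283/8, -81/40, 3853/240, -243/560, …
ICs: h(0) = -4, h′(0) = -3, h′′(0) = 39.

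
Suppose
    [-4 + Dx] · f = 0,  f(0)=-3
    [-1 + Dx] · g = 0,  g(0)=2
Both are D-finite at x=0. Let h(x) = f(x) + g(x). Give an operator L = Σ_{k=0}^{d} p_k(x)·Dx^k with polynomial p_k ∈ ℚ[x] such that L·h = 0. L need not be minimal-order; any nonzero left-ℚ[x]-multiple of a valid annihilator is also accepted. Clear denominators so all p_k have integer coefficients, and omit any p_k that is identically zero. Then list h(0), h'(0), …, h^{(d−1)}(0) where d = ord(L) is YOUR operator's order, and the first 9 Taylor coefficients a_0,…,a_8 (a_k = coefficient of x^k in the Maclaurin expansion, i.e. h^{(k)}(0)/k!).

L = 4 - 5·Dx + Dx^2  (order 2).
h: a_k = -1, -10, -23, -95/3, -383/12, -307/12, -6143/360, -4915/504, -98303/20160, …
ICs: h(0) = -1, h′(0) = -10.

f: a_k = -3, -12, -24, -32, -32, -128/5, -256/15, -1024/105, -512/105, …
g: a_k = 2, 2, 1, 1/3, 1/12, 1/60, 1/360, 1/2520, 1/20160, …
Sum ⇒ L₀ = lclm(L_f,L_g) in ℚ(x)⟨Dx⟩.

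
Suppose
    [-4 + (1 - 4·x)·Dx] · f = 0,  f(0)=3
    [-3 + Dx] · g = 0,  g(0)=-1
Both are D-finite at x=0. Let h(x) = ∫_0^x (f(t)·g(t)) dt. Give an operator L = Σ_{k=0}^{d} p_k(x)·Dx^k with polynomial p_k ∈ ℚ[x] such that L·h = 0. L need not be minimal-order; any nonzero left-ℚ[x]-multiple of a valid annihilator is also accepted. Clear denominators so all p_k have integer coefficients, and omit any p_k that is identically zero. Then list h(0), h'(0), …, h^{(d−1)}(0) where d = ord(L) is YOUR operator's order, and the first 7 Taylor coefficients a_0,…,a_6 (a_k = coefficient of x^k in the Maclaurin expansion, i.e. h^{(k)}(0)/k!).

L = (7 - 12·x)·Dx + (-1 + 4·x)·Dx^2  (order 2).
h: a_k = 0, -3, -21/2, -65/2, -807/8, -12993/40, -86701/80, …
ICs: h(0) = 0, h′(0) = -3.

f: a_k = 3, 12, 48, 192, 768, 3072, 12288, …
g: a_k = -1, -3, -9/2, -9/2, -27/8, -81/40, -81/80, …
f·g: L₀ = L_f ⊗_s L_g, ord ≤ 1·1.
h=∫h₀ ⇒ L = L₀·Dx.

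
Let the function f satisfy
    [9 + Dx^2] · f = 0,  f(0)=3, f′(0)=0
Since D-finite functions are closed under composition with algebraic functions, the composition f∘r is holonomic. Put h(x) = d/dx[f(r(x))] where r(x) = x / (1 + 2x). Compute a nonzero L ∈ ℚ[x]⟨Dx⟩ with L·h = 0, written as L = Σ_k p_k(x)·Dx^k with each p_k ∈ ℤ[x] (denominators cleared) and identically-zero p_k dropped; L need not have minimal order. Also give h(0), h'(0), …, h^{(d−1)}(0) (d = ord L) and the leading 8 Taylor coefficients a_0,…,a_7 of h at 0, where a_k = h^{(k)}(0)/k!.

L = (33 + 96·x + 96·x^2) + (12 + 72·x + 144·x^2 + 96·x^3)·Dx + (1 + 8·x + 24·x^2 + 32·x^3 + 16·x^4)·Dx^2  (order 2).
h: a_k = 0, -27, 162, -1215/2, 1755, -162729/40, 141183/20, -566865/112, …
ICs: h(0) = 0, h′(0) = -27.

f: a_k = 3, 0, -27/2, 0, 81/8, 0, -243/80, 0, …
f∘r: x↦r, Dx↦Dx/r' in L_f ⇒ L₀.
Differentiate: ansatz ord ≤ ord L₀ ⇒ L.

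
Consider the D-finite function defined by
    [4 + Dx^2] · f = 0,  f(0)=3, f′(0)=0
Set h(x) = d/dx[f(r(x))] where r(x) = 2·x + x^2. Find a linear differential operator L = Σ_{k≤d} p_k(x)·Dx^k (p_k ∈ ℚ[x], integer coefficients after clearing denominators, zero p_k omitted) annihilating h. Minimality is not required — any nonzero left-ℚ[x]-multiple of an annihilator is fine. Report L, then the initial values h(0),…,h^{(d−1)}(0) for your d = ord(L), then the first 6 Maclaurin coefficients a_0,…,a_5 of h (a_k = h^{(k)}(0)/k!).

L = (19 + 64·x + 96·x^2 + 64·x^3 + 16·x^4) + (-3 - 3·x)·Dx + (1 + 2·x + x^2)·Dx^2  (order 2).
h: a_k = 0, -48, -72, 104, 320, 928/5, …
ICs: h(0) = 0, h′(0) = -48.

f: a_k = 3, 0, -6, 0, 2, 0, …
h₀=f(r): pull back L_f along r ⇒ L₀.
Derive L from L₀ (diff closure).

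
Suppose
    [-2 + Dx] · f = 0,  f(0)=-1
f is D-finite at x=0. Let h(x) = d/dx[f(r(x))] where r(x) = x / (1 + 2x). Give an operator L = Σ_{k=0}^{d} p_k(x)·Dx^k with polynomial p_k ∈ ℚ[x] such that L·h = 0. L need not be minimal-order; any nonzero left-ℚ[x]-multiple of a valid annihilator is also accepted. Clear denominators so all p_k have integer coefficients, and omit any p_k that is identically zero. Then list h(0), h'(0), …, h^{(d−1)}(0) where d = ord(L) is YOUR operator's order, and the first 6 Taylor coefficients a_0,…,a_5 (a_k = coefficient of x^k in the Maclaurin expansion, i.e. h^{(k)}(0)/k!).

f: a_k = -1, -2, -2, -4/3, -2/3, -4/15, …
h₀=f(r): pull back L_f along r ⇒ L₀.
h=h₀': d/dx-closure on L₀ ⇒ L.
L = (-2 - 8·x) + (-1 - 4·x - 4·x^2)·Dx  (order 1).
h: a_k = -2, 4, -4, -8/3, 76/3, -1208/15, …
ICs: h(0) = -2.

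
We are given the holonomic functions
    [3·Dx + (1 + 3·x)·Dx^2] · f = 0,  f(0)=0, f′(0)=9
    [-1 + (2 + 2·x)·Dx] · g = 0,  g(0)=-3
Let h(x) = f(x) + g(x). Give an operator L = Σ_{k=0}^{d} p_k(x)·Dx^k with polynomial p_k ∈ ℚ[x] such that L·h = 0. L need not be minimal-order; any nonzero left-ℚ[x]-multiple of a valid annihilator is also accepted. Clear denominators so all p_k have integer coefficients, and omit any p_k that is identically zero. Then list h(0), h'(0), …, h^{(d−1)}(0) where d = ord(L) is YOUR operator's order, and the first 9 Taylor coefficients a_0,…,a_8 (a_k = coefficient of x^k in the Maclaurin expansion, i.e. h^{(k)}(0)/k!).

f: a_k = 0, 9, -27/2, 27, -243/4, 729/5, -729/2, 6561/7, -19683/8, …
g: a_k = -3, -3/2, 3/8, -3/16, 15/128, -21/256, 63/1024, -99/2048, 1287/32768, …
Sum ⇒ L₀ = lclm(L_f,L_g) in ℚ(x)⟨Dx⟩.
L = (27 + 9·x)·Dx + (69 + 126·x + 45·x^2)·Dx^2 + (10 + 46·x + 54·x^2 + 18·x^3)·Dx^3  (order 3).
h: a_k = -3, 15/2, -105/8, 429/16, -7761/128, 186519/1280, -373185/1024, 13436235/14336, -80620281/32768, …
ICs: h(0) = -3, h′(0) = 15/2, h′′(0) = -105/4.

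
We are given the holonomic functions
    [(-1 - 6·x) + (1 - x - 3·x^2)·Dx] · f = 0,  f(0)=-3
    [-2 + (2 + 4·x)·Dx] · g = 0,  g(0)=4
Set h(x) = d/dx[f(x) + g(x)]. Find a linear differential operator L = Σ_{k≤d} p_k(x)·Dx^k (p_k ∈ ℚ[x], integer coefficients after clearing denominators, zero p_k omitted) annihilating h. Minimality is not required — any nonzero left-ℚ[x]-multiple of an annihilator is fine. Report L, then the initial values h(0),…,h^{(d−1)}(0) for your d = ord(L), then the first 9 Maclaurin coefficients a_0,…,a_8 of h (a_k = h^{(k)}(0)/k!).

f: a_k = -3, -3, -12, -21, -57, -120, -291, -651, -1524, …
g: a_k = 4, 4, -2, 2, -5/2, 7/2, -21/4, 33/4, -429/32, …
L₀ := lclm(L_f,L_g); ord L₀ ≤ 1+1.
Derive L from L₀ (diff closure).
L = (-22 - 134·x - 312·x^2 - 324·x^3 - 270·x^4) + (-13 - 148·x - 565·x^2 - 1056·x^3 - 1251·x^4 - 810·x^5)·Dx + (3 + 16·x + 25·x^2 - 26·x^3 - 183·x^4 - 312·x^5 - 180·x^6)·Dx^2  (order 2).
h: a_k = 1, -28, -57, -238, -1165/2, -3555/2, -17997/4, -49197/4, -994941/32, …
ICs: h(0) = 1, h′(0) = -28.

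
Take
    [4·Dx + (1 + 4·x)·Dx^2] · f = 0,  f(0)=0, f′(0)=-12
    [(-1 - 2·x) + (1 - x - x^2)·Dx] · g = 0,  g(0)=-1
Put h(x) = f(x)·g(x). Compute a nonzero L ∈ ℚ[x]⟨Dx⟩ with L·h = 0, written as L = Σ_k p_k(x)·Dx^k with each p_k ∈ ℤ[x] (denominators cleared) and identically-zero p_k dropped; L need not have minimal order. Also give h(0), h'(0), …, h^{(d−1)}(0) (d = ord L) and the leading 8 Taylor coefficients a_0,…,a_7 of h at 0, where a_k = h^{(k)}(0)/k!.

L = (6 + 16·x) + (-2 + 16·x + 20·x^2)·Dx + (-1 - 3·x + 5·x^2 + 4·x^3)·Dx^2  (order 2).
h: a_k = 0, 12, -12, 64, -140, 2692/5, -8248/5, 206868/35, …
ICs: h(0) = 0, h′(0) = 12.

f: a_k = 0, -12, 24, -64, 192, -3072/5, 2048, -49152/7, …
g: a_k = -1, -1, -2, -3, -5, -8, -13, -21, …
L₀ := L_f ⊗_s L_g (sym. prod.), ord ≤ 2.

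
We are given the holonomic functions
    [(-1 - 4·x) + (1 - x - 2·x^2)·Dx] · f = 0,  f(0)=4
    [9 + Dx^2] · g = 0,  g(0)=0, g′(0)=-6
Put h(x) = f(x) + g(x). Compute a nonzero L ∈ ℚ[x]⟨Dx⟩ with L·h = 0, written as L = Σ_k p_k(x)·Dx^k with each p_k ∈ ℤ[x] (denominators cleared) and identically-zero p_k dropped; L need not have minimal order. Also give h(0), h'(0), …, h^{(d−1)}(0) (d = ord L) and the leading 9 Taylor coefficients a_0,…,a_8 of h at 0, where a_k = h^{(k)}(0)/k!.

L = (117 + 486·x + 135·x^2 + 360·x^3 + 540·x^4 + 432·x^5) + (-45 + 63·x + 81·x^2 - 153·x^3 - 18·x^4 + 324·x^5 + 216·x^6)·Dx + (13 + 54·x + 15·x^2 + 40·x^3 + 60·x^4 + 48·x^5)·Dx^2 + (-5 + 7·x + 9·x^2 - 17·x^3 - 2·x^4 + 36·x^5 + 24·x^6)·Dx^3  (order 3).
h: a_k = 4, -2, 12, 29, 44, 1599/20, 172, 95443/280, 684, …
ICs: h(0) = 4, h′(0) = -2, h′′(0) = 24.

f: a_k = 4, 4, 12, 20, 44, 84, 172, 340, 684, …
g: a_k = 0, -6, 0, 9, 0, -81/20, 0, 243/280, 0, …
f+g: L₀ = lclm(L_f,L_g), ord ≤ 1+2.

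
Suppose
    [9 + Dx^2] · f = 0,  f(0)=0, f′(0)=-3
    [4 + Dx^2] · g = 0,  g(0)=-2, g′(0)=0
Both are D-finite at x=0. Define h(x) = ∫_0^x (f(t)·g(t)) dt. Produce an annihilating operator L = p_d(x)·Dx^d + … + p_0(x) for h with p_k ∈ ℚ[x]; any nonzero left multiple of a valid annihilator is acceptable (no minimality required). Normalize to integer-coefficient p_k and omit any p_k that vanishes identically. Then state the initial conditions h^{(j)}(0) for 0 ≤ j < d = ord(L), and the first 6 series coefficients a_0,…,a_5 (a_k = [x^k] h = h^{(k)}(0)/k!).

L = 25·Dx + 26·Dx^3 + Dx^5  (order 5).
h: a_k = 0, 0, 3, 0, -21/4, 0, …
ICs: h(0) = 0, h′(0) = 0, h′′(0) = 6, h′′′(0) = 0, h′′′′(0) = -126.

f: a_k = 0, -3, 0, 9/2, 0, -81/40, …
g: a_k = -2, 0, 4, 0, -4/3, 0, …
f·g: L₀ = L_f ⊗_s L_g, ord ≤ 2·2.
h=∫h₀ ⇒ L = L₀·Dx.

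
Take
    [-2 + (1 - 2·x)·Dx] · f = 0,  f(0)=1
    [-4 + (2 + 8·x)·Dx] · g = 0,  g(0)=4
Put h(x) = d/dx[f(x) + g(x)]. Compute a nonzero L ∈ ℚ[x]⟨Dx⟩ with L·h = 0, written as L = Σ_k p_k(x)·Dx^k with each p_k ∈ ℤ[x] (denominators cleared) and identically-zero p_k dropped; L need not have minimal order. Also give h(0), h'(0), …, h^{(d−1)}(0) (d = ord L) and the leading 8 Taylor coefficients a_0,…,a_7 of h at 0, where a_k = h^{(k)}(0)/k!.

f: a_k = 1, 2, 4, 8, 16, 32, 64, 128, …
g: a_k = 4, 8, -8, 16, -40, 112, -336, 1056, …
Weyl lclm of L_f,L_g ⇒ L₀ (ord ≤ 2).
h=h₀': d/dx-closure on L₀ ⇒ L.
L = (-16 - 16·x) + (-2 - 40·x - 56·x^2)·Dx + (1 + 4·x - 4·x^2 - 16·x^3)·Dx^2  (order 2).
h: a_k = 10, -8, 72, -96, 720, -1632, 8288, -25408, …
ICs: h(0) = 10, h′(0) = -8.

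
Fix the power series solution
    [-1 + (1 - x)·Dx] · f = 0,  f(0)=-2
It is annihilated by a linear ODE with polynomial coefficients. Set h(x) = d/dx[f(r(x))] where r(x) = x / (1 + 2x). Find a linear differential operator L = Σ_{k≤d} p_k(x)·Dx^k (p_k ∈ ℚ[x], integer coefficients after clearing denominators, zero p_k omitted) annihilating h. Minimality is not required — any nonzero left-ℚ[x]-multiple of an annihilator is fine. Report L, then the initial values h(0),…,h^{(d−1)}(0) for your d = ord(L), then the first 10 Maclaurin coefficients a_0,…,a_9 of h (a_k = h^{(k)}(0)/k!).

f: a_k = -2, -2, -2, -2, -2, -2, -2, -2, -2, -2, …
Substitute x→r, Dx→(1/r')Dx; clear ⇒ L₀.
Derive L from L₀ (diff closure).
L = -4 + (-2 - 2·x)·Dx  (order 1).
h: a_k = -2, 4, -6, 8, -10, 12, -14, 16, -18, 20, …
ICs: h(0) = -2.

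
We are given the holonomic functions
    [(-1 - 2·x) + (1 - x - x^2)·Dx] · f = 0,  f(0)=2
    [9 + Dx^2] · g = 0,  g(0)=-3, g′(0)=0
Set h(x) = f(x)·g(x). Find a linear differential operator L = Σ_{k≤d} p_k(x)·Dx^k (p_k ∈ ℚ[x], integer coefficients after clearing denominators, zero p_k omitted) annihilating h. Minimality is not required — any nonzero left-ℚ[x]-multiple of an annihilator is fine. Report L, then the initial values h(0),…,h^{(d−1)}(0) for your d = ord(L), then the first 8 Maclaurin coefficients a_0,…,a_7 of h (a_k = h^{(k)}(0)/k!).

L = (-7 + 9·x + 9·x^2) + (2 + 4·x)·Dx + (-1 + x + x^2)·Dx^2  (order 2).
h: a_k = -6, -6, 15, 9, 15/4, 51/4, 903/40, 1413/40, …
ICs: h(0) = -6, h′(0) = -6.

f: a_k = 2, 2, 4, 6, 10, 16, 26, 42, …
g: a_k = -3, 0, 27/2, 0, -81/8, 0, 243/80, 0, …
Product ⇒ symmetric product L₀, ord ≤ 2.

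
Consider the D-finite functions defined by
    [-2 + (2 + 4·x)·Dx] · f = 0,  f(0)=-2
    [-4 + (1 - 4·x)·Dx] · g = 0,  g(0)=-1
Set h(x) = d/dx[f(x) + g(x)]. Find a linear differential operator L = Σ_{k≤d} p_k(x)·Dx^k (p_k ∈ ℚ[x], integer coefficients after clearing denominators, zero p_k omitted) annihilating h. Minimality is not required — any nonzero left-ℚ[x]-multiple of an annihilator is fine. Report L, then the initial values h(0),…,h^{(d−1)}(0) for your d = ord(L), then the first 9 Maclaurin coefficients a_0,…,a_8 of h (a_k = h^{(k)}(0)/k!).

f: a_k = -2, -2, 1, -1, 5/4, -7/4, 21/8, -33/8, 429/64, …
g: a_k = -1, -4, -16, -64, -256, -1024, -4096, -16384, -65536, …
Weyl lclm of L_f,L_g ⇒ L₀ (ord ≤ 2).
Differentiate: ansatz ord ≤ ord L₀ ⇒ L.
L = (-40 - 32·x) + (-31 - 136·x - 112·x^2)·Dx + (3 - 2·x - 32·x^2 - 32·x^3)·Dx^2  (order 2).
h: a_k = -6, -30, -195, -1019, -20515/4, -98241/4, -917735/8, -4193875/8, -151001379/64, …
ICs: h(0) = -6, h′(0) = -30.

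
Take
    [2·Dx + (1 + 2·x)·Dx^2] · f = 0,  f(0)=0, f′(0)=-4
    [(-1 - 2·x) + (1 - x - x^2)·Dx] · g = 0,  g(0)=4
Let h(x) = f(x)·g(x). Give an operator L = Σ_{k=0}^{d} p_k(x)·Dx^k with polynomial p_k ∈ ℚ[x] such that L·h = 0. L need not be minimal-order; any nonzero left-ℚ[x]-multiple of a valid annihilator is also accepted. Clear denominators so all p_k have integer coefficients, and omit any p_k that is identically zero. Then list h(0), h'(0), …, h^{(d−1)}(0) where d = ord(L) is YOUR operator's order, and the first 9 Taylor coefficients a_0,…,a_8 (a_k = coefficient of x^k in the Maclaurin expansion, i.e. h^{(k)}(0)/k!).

L = (4 + 8·x) + (10·x + 10·x^2)·Dx + (-1 - x + 3·x^2 + 2·x^3)·Dx^2  (order 2).
h: a_k = 0, -16, 0, -112/3, -16/3, -1408/15, -208/15, -26672/105, -416/35, …
ICs: h(0) = 0, h′(0) = -16.

f: a_k = 0, -4, 4, -16/3, 8, -64/5, 64/3, -256/7, 64, …
g: a_k = 4, 4, 8, 12, 20, 32, 52, 84, 136, …
Product ⇒ symmetric product L₀, ord ≤ 2.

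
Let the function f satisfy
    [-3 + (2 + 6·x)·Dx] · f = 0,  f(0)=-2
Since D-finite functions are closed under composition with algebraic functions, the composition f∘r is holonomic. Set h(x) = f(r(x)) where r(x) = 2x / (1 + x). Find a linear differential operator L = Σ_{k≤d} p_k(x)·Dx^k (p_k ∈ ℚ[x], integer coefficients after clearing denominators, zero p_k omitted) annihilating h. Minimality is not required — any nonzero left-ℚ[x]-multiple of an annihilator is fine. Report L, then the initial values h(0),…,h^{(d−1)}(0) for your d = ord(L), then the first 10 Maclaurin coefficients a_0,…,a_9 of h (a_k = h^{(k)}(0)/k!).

L = -3 + (1 + 8·x + 7·x^2)·Dx  (order 1).
h: a_k = -2, -6, 15, -51, 861/4, -4137/4, 42987/8, -234975/8, 10648221/64, -61936809/64, …
ICs: h(0) = -2.

f: a_k = -2, -3, 9/4, -27/8, 405/64, -1701/128, 15309/512, -72171/1024, 2814669/16384, -14073345/32768, …
Substitute x→r, Dx→(1/r')Dx; clear ⇒ L₀.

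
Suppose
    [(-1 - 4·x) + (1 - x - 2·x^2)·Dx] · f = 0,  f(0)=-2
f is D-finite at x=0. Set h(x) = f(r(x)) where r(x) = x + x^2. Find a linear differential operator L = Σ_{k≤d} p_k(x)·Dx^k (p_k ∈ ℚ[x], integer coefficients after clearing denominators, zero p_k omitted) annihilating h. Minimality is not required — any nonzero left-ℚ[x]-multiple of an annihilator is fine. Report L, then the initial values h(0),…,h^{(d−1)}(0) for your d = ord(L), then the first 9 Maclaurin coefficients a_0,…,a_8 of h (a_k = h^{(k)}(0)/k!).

L = (1 + 6·x + 12·x^2 + 8·x^3) + (-1 + x + 3·x^2 + 4·x^3 + 2·x^4)·Dx  (order 1).
h: a_k = -2, -2, -8, -22, -58, -160, -438, -1194, -3264, …
ICs: h(0) = -2.

f: a_k = -2, -2, -6, -10, -22, -42, -86, -170, -342, …
Substitute x→r, Dx→(1/r')Dx; clear ⇒ L₀.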